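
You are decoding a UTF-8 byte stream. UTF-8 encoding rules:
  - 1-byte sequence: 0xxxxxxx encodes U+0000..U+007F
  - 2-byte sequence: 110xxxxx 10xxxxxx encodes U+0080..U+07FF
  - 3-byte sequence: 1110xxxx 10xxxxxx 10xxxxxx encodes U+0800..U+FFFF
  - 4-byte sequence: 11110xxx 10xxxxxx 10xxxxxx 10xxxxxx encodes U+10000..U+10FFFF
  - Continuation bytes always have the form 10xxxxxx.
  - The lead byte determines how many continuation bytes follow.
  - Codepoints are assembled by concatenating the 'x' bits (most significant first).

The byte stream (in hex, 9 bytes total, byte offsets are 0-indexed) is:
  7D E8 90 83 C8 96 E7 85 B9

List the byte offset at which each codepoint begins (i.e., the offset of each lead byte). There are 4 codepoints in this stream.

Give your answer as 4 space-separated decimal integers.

Answer: 0 1 4 6

Derivation:
Byte[0]=7D: 1-byte ASCII. cp=U+007D
Byte[1]=E8: 3-byte lead, need 2 cont bytes. acc=0x8
Byte[2]=90: continuation. acc=(acc<<6)|0x10=0x210
Byte[3]=83: continuation. acc=(acc<<6)|0x03=0x8403
Completed: cp=U+8403 (starts at byte 1)
Byte[4]=C8: 2-byte lead, need 1 cont bytes. acc=0x8
Byte[5]=96: continuation. acc=(acc<<6)|0x16=0x216
Completed: cp=U+0216 (starts at byte 4)
Byte[6]=E7: 3-byte lead, need 2 cont bytes. acc=0x7
Byte[7]=85: continuation. acc=(acc<<6)|0x05=0x1C5
Byte[8]=B9: continuation. acc=(acc<<6)|0x39=0x7179
Completed: cp=U+7179 (starts at byte 6)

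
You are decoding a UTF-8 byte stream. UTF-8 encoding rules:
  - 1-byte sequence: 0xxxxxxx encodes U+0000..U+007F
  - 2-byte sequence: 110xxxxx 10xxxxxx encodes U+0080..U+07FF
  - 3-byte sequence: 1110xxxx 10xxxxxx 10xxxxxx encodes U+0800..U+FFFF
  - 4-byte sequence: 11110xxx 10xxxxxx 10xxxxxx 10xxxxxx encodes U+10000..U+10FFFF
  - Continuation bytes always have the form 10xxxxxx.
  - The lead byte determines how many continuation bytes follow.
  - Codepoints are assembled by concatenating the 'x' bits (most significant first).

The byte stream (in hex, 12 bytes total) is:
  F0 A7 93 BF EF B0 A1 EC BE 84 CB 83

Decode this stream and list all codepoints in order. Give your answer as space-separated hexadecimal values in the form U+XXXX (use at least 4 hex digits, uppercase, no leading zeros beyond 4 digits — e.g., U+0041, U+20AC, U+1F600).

Byte[0]=F0: 4-byte lead, need 3 cont bytes. acc=0x0
Byte[1]=A7: continuation. acc=(acc<<6)|0x27=0x27
Byte[2]=93: continuation. acc=(acc<<6)|0x13=0x9D3
Byte[3]=BF: continuation. acc=(acc<<6)|0x3F=0x274FF
Completed: cp=U+274FF (starts at byte 0)
Byte[4]=EF: 3-byte lead, need 2 cont bytes. acc=0xF
Byte[5]=B0: continuation. acc=(acc<<6)|0x30=0x3F0
Byte[6]=A1: continuation. acc=(acc<<6)|0x21=0xFC21
Completed: cp=U+FC21 (starts at byte 4)
Byte[7]=EC: 3-byte lead, need 2 cont bytes. acc=0xC
Byte[8]=BE: continuation. acc=(acc<<6)|0x3E=0x33E
Byte[9]=84: continuation. acc=(acc<<6)|0x04=0xCF84
Completed: cp=U+CF84 (starts at byte 7)
Byte[10]=CB: 2-byte lead, need 1 cont bytes. acc=0xB
Byte[11]=83: continuation. acc=(acc<<6)|0x03=0x2C3
Completed: cp=U+02C3 (starts at byte 10)

Answer: U+274FF U+FC21 U+CF84 U+02C3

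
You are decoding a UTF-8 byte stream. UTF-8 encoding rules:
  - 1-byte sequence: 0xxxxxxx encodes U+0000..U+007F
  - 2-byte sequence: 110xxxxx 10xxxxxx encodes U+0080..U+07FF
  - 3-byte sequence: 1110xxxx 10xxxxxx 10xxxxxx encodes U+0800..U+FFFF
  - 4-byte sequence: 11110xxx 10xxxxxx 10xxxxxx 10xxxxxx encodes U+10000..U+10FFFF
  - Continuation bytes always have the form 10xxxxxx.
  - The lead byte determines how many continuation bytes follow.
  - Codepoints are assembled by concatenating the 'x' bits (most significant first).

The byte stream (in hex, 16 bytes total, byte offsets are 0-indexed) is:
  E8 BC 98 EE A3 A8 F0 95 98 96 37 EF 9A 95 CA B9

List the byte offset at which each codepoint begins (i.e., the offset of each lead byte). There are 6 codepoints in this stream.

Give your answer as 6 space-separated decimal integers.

Answer: 0 3 6 10 11 14

Derivation:
Byte[0]=E8: 3-byte lead, need 2 cont bytes. acc=0x8
Byte[1]=BC: continuation. acc=(acc<<6)|0x3C=0x23C
Byte[2]=98: continuation. acc=(acc<<6)|0x18=0x8F18
Completed: cp=U+8F18 (starts at byte 0)
Byte[3]=EE: 3-byte lead, need 2 cont bytes. acc=0xE
Byte[4]=A3: continuation. acc=(acc<<6)|0x23=0x3A3
Byte[5]=A8: continuation. acc=(acc<<6)|0x28=0xE8E8
Completed: cp=U+E8E8 (starts at byte 3)
Byte[6]=F0: 4-byte lead, need 3 cont bytes. acc=0x0
Byte[7]=95: continuation. acc=(acc<<6)|0x15=0x15
Byte[8]=98: continuation. acc=(acc<<6)|0x18=0x558
Byte[9]=96: continuation. acc=(acc<<6)|0x16=0x15616
Completed: cp=U+15616 (starts at byte 6)
Byte[10]=37: 1-byte ASCII. cp=U+0037
Byte[11]=EF: 3-byte lead, need 2 cont bytes. acc=0xF
Byte[12]=9A: continuation. acc=(acc<<6)|0x1A=0x3DA
Byte[13]=95: continuation. acc=(acc<<6)|0x15=0xF695
Completed: cp=U+F695 (starts at byte 11)
Byte[14]=CA: 2-byte lead, need 1 cont bytes. acc=0xA
Byte[15]=B9: continuation. acc=(acc<<6)|0x39=0x2B9
Completed: cp=U+02B9 (starts at byte 14)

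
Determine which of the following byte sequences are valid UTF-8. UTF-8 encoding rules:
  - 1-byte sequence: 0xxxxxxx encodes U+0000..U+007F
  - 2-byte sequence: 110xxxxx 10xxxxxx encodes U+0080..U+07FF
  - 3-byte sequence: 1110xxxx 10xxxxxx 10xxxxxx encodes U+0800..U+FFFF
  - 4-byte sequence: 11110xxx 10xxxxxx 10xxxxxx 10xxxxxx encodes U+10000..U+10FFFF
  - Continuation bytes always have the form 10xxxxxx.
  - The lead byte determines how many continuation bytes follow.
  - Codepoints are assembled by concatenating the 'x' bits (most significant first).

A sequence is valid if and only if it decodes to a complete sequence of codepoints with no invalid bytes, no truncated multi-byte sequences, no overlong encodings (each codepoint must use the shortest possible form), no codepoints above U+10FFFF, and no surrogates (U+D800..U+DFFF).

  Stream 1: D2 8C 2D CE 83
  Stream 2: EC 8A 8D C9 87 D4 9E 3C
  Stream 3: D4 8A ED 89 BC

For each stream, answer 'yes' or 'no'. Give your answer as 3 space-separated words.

Answer: yes yes yes

Derivation:
Stream 1: decodes cleanly. VALID
Stream 2: decodes cleanly. VALID
Stream 3: decodes cleanly. VALID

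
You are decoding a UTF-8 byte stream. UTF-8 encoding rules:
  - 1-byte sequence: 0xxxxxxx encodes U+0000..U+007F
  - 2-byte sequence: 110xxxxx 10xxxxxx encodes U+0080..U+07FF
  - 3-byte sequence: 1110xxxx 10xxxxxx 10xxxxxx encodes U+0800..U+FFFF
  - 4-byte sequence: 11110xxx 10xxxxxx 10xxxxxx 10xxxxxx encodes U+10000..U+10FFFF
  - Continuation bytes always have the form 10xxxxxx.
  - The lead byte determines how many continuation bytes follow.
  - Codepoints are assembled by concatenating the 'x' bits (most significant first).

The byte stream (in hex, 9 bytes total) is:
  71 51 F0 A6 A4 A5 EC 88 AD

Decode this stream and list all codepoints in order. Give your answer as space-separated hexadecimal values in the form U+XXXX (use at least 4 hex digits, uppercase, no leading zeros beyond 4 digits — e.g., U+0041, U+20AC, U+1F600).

Byte[0]=71: 1-byte ASCII. cp=U+0071
Byte[1]=51: 1-byte ASCII. cp=U+0051
Byte[2]=F0: 4-byte lead, need 3 cont bytes. acc=0x0
Byte[3]=A6: continuation. acc=(acc<<6)|0x26=0x26
Byte[4]=A4: continuation. acc=(acc<<6)|0x24=0x9A4
Byte[5]=A5: continuation. acc=(acc<<6)|0x25=0x26925
Completed: cp=U+26925 (starts at byte 2)
Byte[6]=EC: 3-byte lead, need 2 cont bytes. acc=0xC
Byte[7]=88: continuation. acc=(acc<<6)|0x08=0x308
Byte[8]=AD: continuation. acc=(acc<<6)|0x2D=0xC22D
Completed: cp=U+C22D (starts at byte 6)

Answer: U+0071 U+0051 U+26925 U+C22D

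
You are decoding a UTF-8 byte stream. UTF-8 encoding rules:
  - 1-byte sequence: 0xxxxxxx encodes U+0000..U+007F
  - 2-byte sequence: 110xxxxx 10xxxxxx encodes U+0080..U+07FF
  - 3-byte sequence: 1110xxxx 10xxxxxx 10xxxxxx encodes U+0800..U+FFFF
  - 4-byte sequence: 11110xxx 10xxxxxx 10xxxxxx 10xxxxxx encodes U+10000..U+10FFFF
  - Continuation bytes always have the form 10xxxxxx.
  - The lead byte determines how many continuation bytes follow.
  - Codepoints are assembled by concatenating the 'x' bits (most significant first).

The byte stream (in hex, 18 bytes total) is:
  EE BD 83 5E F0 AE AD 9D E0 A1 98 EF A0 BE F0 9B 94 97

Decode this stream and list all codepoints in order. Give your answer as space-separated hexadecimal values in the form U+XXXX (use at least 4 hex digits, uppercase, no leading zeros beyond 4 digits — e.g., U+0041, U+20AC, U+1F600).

Answer: U+EF43 U+005E U+2EB5D U+0858 U+F83E U+1B517

Derivation:
Byte[0]=EE: 3-byte lead, need 2 cont bytes. acc=0xE
Byte[1]=BD: continuation. acc=(acc<<6)|0x3D=0x3BD
Byte[2]=83: continuation. acc=(acc<<6)|0x03=0xEF43
Completed: cp=U+EF43 (starts at byte 0)
Byte[3]=5E: 1-byte ASCII. cp=U+005E
Byte[4]=F0: 4-byte lead, need 3 cont bytes. acc=0x0
Byte[5]=AE: continuation. acc=(acc<<6)|0x2E=0x2E
Byte[6]=AD: continuation. acc=(acc<<6)|0x2D=0xBAD
Byte[7]=9D: continuation. acc=(acc<<6)|0x1D=0x2EB5D
Completed: cp=U+2EB5D (starts at byte 4)
Byte[8]=E0: 3-byte lead, need 2 cont bytes. acc=0x0
Byte[9]=A1: continuation. acc=(acc<<6)|0x21=0x21
Byte[10]=98: continuation. acc=(acc<<6)|0x18=0x858
Completed: cp=U+0858 (starts at byte 8)
Byte[11]=EF: 3-byte lead, need 2 cont bytes. acc=0xF
Byte[12]=A0: continuation. acc=(acc<<6)|0x20=0x3E0
Byte[13]=BE: continuation. acc=(acc<<6)|0x3E=0xF83E
Completed: cp=U+F83E (starts at byte 11)
Byte[14]=F0: 4-byte lead, need 3 cont bytes. acc=0x0
Byte[15]=9B: continuation. acc=(acc<<6)|0x1B=0x1B
Byte[16]=94: continuation. acc=(acc<<6)|0x14=0x6D4
Byte[17]=97: continuation. acc=(acc<<6)|0x17=0x1B517
Completed: cp=U+1B517 (starts at byte 14)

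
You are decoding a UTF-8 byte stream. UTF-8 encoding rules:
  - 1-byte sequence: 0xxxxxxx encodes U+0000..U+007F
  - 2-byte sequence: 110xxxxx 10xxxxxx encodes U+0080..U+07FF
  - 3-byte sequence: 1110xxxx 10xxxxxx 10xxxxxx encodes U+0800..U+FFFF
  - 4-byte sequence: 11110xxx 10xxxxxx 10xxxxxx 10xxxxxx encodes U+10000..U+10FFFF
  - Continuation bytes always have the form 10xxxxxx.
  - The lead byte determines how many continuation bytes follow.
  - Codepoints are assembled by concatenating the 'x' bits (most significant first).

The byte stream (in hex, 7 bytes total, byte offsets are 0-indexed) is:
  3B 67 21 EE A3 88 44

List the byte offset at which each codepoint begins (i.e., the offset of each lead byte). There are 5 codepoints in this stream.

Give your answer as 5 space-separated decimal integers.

Answer: 0 1 2 3 6

Derivation:
Byte[0]=3B: 1-byte ASCII. cp=U+003B
Byte[1]=67: 1-byte ASCII. cp=U+0067
Byte[2]=21: 1-byte ASCII. cp=U+0021
Byte[3]=EE: 3-byte lead, need 2 cont bytes. acc=0xE
Byte[4]=A3: continuation. acc=(acc<<6)|0x23=0x3A3
Byte[5]=88: continuation. acc=(acc<<6)|0x08=0xE8C8
Completed: cp=U+E8C8 (starts at byte 3)
Byte[6]=44: 1-byte ASCII. cp=U+0044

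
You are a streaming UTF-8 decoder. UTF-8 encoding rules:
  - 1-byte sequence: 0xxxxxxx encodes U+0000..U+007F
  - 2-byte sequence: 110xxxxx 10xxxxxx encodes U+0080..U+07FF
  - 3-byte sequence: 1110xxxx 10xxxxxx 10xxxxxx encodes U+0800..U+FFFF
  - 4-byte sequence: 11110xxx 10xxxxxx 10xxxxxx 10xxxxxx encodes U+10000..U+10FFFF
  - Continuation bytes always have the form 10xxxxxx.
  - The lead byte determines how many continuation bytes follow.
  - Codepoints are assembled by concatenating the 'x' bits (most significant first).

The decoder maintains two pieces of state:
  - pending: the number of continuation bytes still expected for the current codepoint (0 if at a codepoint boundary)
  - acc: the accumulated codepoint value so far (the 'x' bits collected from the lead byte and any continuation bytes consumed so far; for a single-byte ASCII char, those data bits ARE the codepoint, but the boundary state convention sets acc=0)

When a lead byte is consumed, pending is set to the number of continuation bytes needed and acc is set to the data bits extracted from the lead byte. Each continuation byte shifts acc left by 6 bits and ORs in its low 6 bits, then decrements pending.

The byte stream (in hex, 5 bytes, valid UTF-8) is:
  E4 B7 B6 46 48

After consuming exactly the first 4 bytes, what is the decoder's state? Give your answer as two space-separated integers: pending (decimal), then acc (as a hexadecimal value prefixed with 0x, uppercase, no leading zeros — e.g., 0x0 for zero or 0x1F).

Byte[0]=E4: 3-byte lead. pending=2, acc=0x4
Byte[1]=B7: continuation. acc=(acc<<6)|0x37=0x137, pending=1
Byte[2]=B6: continuation. acc=(acc<<6)|0x36=0x4DF6, pending=0
Byte[3]=46: 1-byte. pending=0, acc=0x0

Answer: 0 0x0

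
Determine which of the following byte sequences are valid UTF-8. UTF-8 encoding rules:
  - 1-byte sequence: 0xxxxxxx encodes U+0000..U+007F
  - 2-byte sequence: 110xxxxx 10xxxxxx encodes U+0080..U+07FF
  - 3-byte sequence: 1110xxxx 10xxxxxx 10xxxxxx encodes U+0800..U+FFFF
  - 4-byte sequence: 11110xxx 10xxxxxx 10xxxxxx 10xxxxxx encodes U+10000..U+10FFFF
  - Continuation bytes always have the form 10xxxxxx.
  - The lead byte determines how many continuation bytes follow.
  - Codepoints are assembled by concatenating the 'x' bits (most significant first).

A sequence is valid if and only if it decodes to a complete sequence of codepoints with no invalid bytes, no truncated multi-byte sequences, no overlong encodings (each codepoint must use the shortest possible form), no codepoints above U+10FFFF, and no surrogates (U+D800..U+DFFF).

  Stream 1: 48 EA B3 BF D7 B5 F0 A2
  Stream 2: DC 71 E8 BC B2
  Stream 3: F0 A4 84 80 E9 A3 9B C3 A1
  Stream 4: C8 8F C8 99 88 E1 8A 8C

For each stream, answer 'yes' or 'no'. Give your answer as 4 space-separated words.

Answer: no no yes no

Derivation:
Stream 1: error at byte offset 8. INVALID
Stream 2: error at byte offset 1. INVALID
Stream 3: decodes cleanly. VALID
Stream 4: error at byte offset 4. INVALID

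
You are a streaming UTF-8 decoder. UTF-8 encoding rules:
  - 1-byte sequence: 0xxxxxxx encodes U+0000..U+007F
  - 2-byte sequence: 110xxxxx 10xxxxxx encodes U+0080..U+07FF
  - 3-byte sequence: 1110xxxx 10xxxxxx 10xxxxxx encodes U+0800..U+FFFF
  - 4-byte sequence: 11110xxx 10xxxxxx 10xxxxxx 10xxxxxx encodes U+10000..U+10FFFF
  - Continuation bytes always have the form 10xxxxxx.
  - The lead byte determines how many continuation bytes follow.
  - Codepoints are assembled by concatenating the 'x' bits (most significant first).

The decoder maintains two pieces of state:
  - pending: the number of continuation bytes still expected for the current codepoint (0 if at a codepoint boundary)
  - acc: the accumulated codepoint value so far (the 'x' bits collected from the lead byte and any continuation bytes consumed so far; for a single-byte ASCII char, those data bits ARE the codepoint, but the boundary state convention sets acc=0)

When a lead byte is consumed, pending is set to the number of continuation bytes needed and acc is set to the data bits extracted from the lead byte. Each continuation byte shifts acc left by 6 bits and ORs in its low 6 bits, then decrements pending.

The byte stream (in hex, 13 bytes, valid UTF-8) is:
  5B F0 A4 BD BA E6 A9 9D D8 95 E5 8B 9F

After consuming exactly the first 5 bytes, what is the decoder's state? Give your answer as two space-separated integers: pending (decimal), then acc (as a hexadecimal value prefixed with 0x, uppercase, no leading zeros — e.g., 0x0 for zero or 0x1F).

Answer: 0 0x24F7A

Derivation:
Byte[0]=5B: 1-byte. pending=0, acc=0x0
Byte[1]=F0: 4-byte lead. pending=3, acc=0x0
Byte[2]=A4: continuation. acc=(acc<<6)|0x24=0x24, pending=2
Byte[3]=BD: continuation. acc=(acc<<6)|0x3D=0x93D, pending=1
Byte[4]=BA: continuation. acc=(acc<<6)|0x3A=0x24F7A, pending=0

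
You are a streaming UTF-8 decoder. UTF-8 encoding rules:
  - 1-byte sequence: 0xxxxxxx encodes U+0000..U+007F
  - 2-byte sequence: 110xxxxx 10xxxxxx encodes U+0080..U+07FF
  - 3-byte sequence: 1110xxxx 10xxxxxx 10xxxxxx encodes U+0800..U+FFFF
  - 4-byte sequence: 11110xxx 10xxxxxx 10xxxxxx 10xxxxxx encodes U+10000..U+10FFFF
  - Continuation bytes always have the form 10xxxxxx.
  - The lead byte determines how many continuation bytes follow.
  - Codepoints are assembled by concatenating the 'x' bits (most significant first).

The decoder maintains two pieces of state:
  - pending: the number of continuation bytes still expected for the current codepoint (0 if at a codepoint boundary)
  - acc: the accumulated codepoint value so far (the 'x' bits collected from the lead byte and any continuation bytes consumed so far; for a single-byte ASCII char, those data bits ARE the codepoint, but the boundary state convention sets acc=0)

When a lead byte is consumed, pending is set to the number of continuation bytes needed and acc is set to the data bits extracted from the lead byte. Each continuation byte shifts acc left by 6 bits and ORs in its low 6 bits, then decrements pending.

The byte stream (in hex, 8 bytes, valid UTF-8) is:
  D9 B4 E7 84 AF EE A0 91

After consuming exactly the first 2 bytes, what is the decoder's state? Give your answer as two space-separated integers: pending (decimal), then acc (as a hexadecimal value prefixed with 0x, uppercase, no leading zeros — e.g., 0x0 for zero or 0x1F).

Answer: 0 0x674

Derivation:
Byte[0]=D9: 2-byte lead. pending=1, acc=0x19
Byte[1]=B4: continuation. acc=(acc<<6)|0x34=0x674, pending=0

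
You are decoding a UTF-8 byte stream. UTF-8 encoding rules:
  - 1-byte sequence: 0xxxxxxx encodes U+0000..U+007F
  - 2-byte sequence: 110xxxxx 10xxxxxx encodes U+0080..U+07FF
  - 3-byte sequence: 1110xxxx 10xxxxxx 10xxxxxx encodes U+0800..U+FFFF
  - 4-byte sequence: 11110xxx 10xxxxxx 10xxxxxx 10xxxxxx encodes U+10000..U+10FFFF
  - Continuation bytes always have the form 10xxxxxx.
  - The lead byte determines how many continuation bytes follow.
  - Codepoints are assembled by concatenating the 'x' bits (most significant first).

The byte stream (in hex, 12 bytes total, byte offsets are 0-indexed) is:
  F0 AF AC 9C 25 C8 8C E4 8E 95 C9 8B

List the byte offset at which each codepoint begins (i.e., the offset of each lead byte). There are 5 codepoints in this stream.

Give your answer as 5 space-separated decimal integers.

Answer: 0 4 5 7 10

Derivation:
Byte[0]=F0: 4-byte lead, need 3 cont bytes. acc=0x0
Byte[1]=AF: continuation. acc=(acc<<6)|0x2F=0x2F
Byte[2]=AC: continuation. acc=(acc<<6)|0x2C=0xBEC
Byte[3]=9C: continuation. acc=(acc<<6)|0x1C=0x2FB1C
Completed: cp=U+2FB1C (starts at byte 0)
Byte[4]=25: 1-byte ASCII. cp=U+0025
Byte[5]=C8: 2-byte lead, need 1 cont bytes. acc=0x8
Byte[6]=8C: continuation. acc=(acc<<6)|0x0C=0x20C
Completed: cp=U+020C (starts at byte 5)
Byte[7]=E4: 3-byte lead, need 2 cont bytes. acc=0x4
Byte[8]=8E: continuation. acc=(acc<<6)|0x0E=0x10E
Byte[9]=95: continuation. acc=(acc<<6)|0x15=0x4395
Completed: cp=U+4395 (starts at byte 7)
Byte[10]=C9: 2-byte lead, need 1 cont bytes. acc=0x9
Byte[11]=8B: continuation. acc=(acc<<6)|0x0B=0x24B
Completed: cp=U+024B (starts at byte 10)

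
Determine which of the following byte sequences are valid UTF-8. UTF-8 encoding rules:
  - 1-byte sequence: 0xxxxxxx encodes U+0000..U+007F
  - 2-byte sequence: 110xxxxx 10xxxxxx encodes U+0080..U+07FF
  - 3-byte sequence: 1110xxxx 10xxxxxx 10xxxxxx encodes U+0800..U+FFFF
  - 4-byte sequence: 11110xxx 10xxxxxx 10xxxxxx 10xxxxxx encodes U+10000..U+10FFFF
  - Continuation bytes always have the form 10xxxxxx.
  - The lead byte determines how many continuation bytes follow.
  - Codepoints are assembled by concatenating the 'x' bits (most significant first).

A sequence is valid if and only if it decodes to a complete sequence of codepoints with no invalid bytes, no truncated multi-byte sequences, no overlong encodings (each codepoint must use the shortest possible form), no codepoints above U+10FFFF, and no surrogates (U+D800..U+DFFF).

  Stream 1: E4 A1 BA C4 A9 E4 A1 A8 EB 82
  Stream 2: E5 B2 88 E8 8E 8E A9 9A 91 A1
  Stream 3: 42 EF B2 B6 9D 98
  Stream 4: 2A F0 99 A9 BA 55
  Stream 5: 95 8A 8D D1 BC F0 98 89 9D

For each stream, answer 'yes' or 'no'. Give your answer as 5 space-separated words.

Answer: no no no yes no

Derivation:
Stream 1: error at byte offset 10. INVALID
Stream 2: error at byte offset 6. INVALID
Stream 3: error at byte offset 4. INVALID
Stream 4: decodes cleanly. VALID
Stream 5: error at byte offset 0. INVALID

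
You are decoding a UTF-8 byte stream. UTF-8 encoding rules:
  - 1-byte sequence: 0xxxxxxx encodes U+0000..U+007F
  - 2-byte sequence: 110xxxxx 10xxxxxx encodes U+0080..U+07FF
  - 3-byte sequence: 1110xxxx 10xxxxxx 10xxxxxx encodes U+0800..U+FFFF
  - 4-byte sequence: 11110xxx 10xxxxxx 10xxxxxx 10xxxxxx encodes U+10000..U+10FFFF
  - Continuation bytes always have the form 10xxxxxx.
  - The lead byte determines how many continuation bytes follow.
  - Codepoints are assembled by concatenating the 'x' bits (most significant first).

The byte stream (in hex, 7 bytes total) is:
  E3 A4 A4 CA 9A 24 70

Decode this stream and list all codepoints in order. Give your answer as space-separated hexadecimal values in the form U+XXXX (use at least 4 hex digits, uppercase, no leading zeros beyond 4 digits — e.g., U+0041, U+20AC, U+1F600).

Answer: U+3924 U+029A U+0024 U+0070

Derivation:
Byte[0]=E3: 3-byte lead, need 2 cont bytes. acc=0x3
Byte[1]=A4: continuation. acc=(acc<<6)|0x24=0xE4
Byte[2]=A4: continuation. acc=(acc<<6)|0x24=0x3924
Completed: cp=U+3924 (starts at byte 0)
Byte[3]=CA: 2-byte lead, need 1 cont bytes. acc=0xA
Byte[4]=9A: continuation. acc=(acc<<6)|0x1A=0x29A
Completed: cp=U+029A (starts at byte 3)
Byte[5]=24: 1-byte ASCII. cp=U+0024
Byte[6]=70: 1-byte ASCII. cp=U+0070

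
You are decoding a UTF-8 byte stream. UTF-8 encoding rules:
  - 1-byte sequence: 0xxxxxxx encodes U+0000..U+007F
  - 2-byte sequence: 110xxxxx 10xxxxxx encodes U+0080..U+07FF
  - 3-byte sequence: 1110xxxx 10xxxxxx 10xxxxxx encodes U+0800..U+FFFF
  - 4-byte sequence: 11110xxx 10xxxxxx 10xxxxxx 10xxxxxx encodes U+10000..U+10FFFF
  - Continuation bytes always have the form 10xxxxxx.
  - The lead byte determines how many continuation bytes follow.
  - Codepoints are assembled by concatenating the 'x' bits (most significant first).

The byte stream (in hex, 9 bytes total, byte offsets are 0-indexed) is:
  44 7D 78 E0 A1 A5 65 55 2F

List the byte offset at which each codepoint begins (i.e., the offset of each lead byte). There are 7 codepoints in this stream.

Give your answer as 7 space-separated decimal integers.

Answer: 0 1 2 3 6 7 8

Derivation:
Byte[0]=44: 1-byte ASCII. cp=U+0044
Byte[1]=7D: 1-byte ASCII. cp=U+007D
Byte[2]=78: 1-byte ASCII. cp=U+0078
Byte[3]=E0: 3-byte lead, need 2 cont bytes. acc=0x0
Byte[4]=A1: continuation. acc=(acc<<6)|0x21=0x21
Byte[5]=A5: continuation. acc=(acc<<6)|0x25=0x865
Completed: cp=U+0865 (starts at byte 3)
Byte[6]=65: 1-byte ASCII. cp=U+0065
Byte[7]=55: 1-byte ASCII. cp=U+0055
Byte[8]=2F: 1-byte ASCII. cp=U+002F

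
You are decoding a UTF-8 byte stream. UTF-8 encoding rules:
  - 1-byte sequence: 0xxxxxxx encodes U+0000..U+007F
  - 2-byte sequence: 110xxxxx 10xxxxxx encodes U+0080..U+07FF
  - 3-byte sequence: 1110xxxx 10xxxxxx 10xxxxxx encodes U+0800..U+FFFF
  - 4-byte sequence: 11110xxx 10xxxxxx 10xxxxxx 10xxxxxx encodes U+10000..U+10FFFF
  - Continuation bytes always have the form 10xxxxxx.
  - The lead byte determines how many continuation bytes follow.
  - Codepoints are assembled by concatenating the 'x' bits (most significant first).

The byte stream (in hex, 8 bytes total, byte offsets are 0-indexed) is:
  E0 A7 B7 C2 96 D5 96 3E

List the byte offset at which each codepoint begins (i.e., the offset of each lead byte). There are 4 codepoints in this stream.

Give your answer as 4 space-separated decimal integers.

Answer: 0 3 5 7

Derivation:
Byte[0]=E0: 3-byte lead, need 2 cont bytes. acc=0x0
Byte[1]=A7: continuation. acc=(acc<<6)|0x27=0x27
Byte[2]=B7: continuation. acc=(acc<<6)|0x37=0x9F7
Completed: cp=U+09F7 (starts at byte 0)
Byte[3]=C2: 2-byte lead, need 1 cont bytes. acc=0x2
Byte[4]=96: continuation. acc=(acc<<6)|0x16=0x96
Completed: cp=U+0096 (starts at byte 3)
Byte[5]=D5: 2-byte lead, need 1 cont bytes. acc=0x15
Byte[6]=96: continuation. acc=(acc<<6)|0x16=0x556
Completed: cp=U+0556 (starts at byte 5)
Byte[7]=3E: 1-byte ASCII. cp=U+003E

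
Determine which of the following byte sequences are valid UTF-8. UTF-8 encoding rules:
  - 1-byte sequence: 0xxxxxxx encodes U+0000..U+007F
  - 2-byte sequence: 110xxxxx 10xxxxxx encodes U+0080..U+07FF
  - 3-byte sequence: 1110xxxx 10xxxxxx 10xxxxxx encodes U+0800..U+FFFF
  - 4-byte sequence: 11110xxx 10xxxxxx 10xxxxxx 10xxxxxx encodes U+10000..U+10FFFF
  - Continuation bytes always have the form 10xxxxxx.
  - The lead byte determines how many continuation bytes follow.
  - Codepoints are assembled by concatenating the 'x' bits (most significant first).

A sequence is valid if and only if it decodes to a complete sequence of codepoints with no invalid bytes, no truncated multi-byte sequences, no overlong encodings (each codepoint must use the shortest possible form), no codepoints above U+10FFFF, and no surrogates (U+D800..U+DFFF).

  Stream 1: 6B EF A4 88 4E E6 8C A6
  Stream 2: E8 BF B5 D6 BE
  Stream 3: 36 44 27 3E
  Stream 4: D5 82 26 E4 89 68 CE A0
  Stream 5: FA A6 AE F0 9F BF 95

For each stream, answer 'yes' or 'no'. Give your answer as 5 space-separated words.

Answer: yes yes yes no no

Derivation:
Stream 1: decodes cleanly. VALID
Stream 2: decodes cleanly. VALID
Stream 3: decodes cleanly. VALID
Stream 4: error at byte offset 5. INVALID
Stream 5: error at byte offset 0. INVALID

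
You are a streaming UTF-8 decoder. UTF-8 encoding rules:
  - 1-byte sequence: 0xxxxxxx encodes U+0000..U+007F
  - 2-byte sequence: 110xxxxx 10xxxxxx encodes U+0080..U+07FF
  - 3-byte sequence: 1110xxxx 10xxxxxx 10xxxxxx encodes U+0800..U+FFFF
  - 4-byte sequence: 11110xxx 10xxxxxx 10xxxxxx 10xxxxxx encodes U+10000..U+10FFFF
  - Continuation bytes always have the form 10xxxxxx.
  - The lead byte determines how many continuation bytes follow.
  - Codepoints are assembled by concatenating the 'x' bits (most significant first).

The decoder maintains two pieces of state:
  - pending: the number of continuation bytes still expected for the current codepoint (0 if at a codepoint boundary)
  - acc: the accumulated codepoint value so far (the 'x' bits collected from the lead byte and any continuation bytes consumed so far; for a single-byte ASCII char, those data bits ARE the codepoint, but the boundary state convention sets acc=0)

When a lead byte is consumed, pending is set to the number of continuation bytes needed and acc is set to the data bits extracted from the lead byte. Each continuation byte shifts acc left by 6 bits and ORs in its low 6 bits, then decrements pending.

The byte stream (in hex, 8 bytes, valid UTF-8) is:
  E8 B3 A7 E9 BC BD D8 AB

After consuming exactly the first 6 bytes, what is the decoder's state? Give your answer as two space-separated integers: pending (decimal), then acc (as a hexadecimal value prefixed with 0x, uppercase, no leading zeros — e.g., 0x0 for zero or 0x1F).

Byte[0]=E8: 3-byte lead. pending=2, acc=0x8
Byte[1]=B3: continuation. acc=(acc<<6)|0x33=0x233, pending=1
Byte[2]=A7: continuation. acc=(acc<<6)|0x27=0x8CE7, pending=0
Byte[3]=E9: 3-byte lead. pending=2, acc=0x9
Byte[4]=BC: continuation. acc=(acc<<6)|0x3C=0x27C, pending=1
Byte[5]=BD: continuation. acc=(acc<<6)|0x3D=0x9F3D, pending=0

Answer: 0 0x9F3D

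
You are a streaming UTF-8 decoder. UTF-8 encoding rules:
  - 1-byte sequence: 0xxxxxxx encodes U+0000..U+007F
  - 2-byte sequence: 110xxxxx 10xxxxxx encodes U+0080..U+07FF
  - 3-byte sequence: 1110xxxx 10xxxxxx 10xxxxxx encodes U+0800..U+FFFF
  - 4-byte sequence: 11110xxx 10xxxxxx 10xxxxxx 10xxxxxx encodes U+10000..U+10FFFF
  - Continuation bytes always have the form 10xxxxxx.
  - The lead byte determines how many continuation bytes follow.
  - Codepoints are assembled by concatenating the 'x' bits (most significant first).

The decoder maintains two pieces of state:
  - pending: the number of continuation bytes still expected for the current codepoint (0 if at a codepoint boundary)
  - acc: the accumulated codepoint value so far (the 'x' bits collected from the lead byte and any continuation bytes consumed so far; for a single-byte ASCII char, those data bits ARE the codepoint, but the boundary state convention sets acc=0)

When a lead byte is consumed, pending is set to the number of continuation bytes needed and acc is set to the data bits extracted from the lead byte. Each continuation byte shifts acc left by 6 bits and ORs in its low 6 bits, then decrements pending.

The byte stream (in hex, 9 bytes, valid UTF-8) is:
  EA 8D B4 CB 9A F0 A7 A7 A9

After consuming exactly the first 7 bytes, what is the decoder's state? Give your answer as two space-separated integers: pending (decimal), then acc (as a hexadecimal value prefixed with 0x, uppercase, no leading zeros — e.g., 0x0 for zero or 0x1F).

Answer: 2 0x27

Derivation:
Byte[0]=EA: 3-byte lead. pending=2, acc=0xA
Byte[1]=8D: continuation. acc=(acc<<6)|0x0D=0x28D, pending=1
Byte[2]=B4: continuation. acc=(acc<<6)|0x34=0xA374, pending=0
Byte[3]=CB: 2-byte lead. pending=1, acc=0xB
Byte[4]=9A: continuation. acc=(acc<<6)|0x1A=0x2DA, pending=0
Byte[5]=F0: 4-byte lead. pending=3, acc=0x0
Byte[6]=A7: continuation. acc=(acc<<6)|0x27=0x27, pending=2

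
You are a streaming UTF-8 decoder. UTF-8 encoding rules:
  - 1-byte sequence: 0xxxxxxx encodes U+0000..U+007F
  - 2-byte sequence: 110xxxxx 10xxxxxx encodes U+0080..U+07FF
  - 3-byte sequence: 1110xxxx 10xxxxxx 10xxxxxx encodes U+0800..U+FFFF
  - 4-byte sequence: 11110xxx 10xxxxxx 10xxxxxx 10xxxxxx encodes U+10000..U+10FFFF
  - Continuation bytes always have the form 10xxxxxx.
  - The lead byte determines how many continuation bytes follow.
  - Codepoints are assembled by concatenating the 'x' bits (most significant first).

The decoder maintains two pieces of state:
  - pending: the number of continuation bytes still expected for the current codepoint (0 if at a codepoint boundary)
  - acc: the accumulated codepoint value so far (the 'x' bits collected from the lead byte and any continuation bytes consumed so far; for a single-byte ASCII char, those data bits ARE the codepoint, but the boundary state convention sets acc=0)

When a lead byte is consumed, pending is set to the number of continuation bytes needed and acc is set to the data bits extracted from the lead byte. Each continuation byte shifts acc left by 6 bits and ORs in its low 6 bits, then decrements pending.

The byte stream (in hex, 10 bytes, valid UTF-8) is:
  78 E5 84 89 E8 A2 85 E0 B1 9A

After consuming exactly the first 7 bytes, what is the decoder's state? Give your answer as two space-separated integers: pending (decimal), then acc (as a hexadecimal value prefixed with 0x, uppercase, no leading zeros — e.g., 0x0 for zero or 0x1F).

Answer: 0 0x8885

Derivation:
Byte[0]=78: 1-byte. pending=0, acc=0x0
Byte[1]=E5: 3-byte lead. pending=2, acc=0x5
Byte[2]=84: continuation. acc=(acc<<6)|0x04=0x144, pending=1
Byte[3]=89: continuation. acc=(acc<<6)|0x09=0x5109, pending=0
Byte[4]=E8: 3-byte lead. pending=2, acc=0x8
Byte[5]=A2: continuation. acc=(acc<<6)|0x22=0x222, pending=1
Byte[6]=85: continuation. acc=(acc<<6)|0x05=0x8885, pending=0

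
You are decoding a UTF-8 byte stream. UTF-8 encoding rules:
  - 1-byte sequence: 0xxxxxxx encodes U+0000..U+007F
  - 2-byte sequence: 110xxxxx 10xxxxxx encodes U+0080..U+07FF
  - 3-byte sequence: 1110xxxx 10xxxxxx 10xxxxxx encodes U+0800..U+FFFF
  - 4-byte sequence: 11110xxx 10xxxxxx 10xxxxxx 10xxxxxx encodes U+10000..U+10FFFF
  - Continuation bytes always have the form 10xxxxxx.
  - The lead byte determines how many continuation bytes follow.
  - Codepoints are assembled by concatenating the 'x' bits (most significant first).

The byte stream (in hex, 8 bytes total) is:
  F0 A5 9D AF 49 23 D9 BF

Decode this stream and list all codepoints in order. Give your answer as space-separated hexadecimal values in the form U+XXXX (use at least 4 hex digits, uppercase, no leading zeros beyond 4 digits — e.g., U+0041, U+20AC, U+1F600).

Byte[0]=F0: 4-byte lead, need 3 cont bytes. acc=0x0
Byte[1]=A5: continuation. acc=(acc<<6)|0x25=0x25
Byte[2]=9D: continuation. acc=(acc<<6)|0x1D=0x95D
Byte[3]=AF: continuation. acc=(acc<<6)|0x2F=0x2576F
Completed: cp=U+2576F (starts at byte 0)
Byte[4]=49: 1-byte ASCII. cp=U+0049
Byte[5]=23: 1-byte ASCII. cp=U+0023
Byte[6]=D9: 2-byte lead, need 1 cont bytes. acc=0x19
Byte[7]=BF: continuation. acc=(acc<<6)|0x3F=0x67F
Completed: cp=U+067F (starts at byte 6)

Answer: U+2576F U+0049 U+0023 U+067F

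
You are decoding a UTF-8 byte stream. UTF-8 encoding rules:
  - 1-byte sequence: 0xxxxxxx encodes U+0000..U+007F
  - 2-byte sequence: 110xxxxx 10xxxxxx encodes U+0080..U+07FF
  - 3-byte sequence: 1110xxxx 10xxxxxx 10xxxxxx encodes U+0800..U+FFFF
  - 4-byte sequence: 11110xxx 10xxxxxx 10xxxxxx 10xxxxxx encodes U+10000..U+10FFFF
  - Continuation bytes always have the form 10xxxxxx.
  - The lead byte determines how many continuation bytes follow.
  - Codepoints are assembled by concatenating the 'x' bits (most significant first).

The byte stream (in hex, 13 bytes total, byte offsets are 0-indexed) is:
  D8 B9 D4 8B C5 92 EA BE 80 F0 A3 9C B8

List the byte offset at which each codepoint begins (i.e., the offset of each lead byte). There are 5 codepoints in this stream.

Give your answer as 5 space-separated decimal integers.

Byte[0]=D8: 2-byte lead, need 1 cont bytes. acc=0x18
Byte[1]=B9: continuation. acc=(acc<<6)|0x39=0x639
Completed: cp=U+0639 (starts at byte 0)
Byte[2]=D4: 2-byte lead, need 1 cont bytes. acc=0x14
Byte[3]=8B: continuation. acc=(acc<<6)|0x0B=0x50B
Completed: cp=U+050B (starts at byte 2)
Byte[4]=C5: 2-byte lead, need 1 cont bytes. acc=0x5
Byte[5]=92: continuation. acc=(acc<<6)|0x12=0x152
Completed: cp=U+0152 (starts at byte 4)
Byte[6]=EA: 3-byte lead, need 2 cont bytes. acc=0xA
Byte[7]=BE: continuation. acc=(acc<<6)|0x3E=0x2BE
Byte[8]=80: continuation. acc=(acc<<6)|0x00=0xAF80
Completed: cp=U+AF80 (starts at byte 6)
Byte[9]=F0: 4-byte lead, need 3 cont bytes. acc=0x0
Byte[10]=A3: continuation. acc=(acc<<6)|0x23=0x23
Byte[11]=9C: continuation. acc=(acc<<6)|0x1C=0x8DC
Byte[12]=B8: continuation. acc=(acc<<6)|0x38=0x23738
Completed: cp=U+23738 (starts at byte 9)

Answer: 0 2 4 6 9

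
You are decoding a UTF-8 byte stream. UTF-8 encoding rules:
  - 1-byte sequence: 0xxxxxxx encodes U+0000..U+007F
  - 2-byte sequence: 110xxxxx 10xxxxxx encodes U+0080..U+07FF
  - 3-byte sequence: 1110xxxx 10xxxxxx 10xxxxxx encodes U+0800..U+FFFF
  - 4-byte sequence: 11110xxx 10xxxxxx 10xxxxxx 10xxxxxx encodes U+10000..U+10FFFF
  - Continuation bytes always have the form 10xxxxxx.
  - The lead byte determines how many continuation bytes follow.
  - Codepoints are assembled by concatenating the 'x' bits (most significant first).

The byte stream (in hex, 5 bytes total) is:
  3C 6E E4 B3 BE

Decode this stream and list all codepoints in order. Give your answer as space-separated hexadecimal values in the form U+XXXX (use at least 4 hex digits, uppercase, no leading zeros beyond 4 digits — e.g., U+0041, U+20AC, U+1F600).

Byte[0]=3C: 1-byte ASCII. cp=U+003C
Byte[1]=6E: 1-byte ASCII. cp=U+006E
Byte[2]=E4: 3-byte lead, need 2 cont bytes. acc=0x4
Byte[3]=B3: continuation. acc=(acc<<6)|0x33=0x133
Byte[4]=BE: continuation. acc=(acc<<6)|0x3E=0x4CFE
Completed: cp=U+4CFE (starts at byte 2)

Answer: U+003C U+006E U+4CFE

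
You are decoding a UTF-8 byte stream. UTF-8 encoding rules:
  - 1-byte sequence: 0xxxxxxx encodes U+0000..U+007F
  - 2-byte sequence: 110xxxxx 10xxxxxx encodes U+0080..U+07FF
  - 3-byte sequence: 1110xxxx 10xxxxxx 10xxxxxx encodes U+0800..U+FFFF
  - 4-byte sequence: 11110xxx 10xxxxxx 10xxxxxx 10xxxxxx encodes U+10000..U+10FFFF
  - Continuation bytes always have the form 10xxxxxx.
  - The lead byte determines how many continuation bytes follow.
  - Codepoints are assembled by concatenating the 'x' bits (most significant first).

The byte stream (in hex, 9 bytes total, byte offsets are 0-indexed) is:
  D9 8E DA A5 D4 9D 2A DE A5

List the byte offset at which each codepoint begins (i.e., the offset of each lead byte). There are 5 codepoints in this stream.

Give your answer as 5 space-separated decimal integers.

Answer: 0 2 4 6 7

Derivation:
Byte[0]=D9: 2-byte lead, need 1 cont bytes. acc=0x19
Byte[1]=8E: continuation. acc=(acc<<6)|0x0E=0x64E
Completed: cp=U+064E (starts at byte 0)
Byte[2]=DA: 2-byte lead, need 1 cont bytes. acc=0x1A
Byte[3]=A5: continuation. acc=(acc<<6)|0x25=0x6A5
Completed: cp=U+06A5 (starts at byte 2)
Byte[4]=D4: 2-byte lead, need 1 cont bytes. acc=0x14
Byte[5]=9D: continuation. acc=(acc<<6)|0x1D=0x51D
Completed: cp=U+051D (starts at byte 4)
Byte[6]=2A: 1-byte ASCII. cp=U+002A
Byte[7]=DE: 2-byte lead, need 1 cont bytes. acc=0x1E
Byte[8]=A5: continuation. acc=(acc<<6)|0x25=0x7A5
Completed: cp=U+07A5 (starts at byte 7)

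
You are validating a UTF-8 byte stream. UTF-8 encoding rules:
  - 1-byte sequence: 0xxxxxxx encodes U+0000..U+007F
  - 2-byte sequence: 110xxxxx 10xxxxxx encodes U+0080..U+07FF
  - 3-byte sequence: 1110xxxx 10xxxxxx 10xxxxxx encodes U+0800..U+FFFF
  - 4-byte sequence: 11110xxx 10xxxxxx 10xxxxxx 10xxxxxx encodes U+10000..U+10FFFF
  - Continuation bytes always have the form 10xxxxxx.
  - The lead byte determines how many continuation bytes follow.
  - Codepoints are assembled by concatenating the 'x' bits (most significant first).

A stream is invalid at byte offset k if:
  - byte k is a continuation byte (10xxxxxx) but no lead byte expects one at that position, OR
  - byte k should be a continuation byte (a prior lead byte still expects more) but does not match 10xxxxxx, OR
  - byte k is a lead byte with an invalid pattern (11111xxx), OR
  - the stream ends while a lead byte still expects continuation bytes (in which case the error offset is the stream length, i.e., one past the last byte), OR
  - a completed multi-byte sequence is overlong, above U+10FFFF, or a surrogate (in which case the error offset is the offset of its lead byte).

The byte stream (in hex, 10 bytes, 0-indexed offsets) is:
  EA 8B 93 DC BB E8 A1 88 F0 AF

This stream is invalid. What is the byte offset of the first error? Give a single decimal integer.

Answer: 10

Derivation:
Byte[0]=EA: 3-byte lead, need 2 cont bytes. acc=0xA
Byte[1]=8B: continuation. acc=(acc<<6)|0x0B=0x28B
Byte[2]=93: continuation. acc=(acc<<6)|0x13=0xA2D3
Completed: cp=U+A2D3 (starts at byte 0)
Byte[3]=DC: 2-byte lead, need 1 cont bytes. acc=0x1C
Byte[4]=BB: continuation. acc=(acc<<6)|0x3B=0x73B
Completed: cp=U+073B (starts at byte 3)
Byte[5]=E8: 3-byte lead, need 2 cont bytes. acc=0x8
Byte[6]=A1: continuation. acc=(acc<<6)|0x21=0x221
Byte[7]=88: continuation. acc=(acc<<6)|0x08=0x8848
Completed: cp=U+8848 (starts at byte 5)
Byte[8]=F0: 4-byte lead, need 3 cont bytes. acc=0x0
Byte[9]=AF: continuation. acc=(acc<<6)|0x2F=0x2F
Byte[10]: stream ended, expected continuation. INVALID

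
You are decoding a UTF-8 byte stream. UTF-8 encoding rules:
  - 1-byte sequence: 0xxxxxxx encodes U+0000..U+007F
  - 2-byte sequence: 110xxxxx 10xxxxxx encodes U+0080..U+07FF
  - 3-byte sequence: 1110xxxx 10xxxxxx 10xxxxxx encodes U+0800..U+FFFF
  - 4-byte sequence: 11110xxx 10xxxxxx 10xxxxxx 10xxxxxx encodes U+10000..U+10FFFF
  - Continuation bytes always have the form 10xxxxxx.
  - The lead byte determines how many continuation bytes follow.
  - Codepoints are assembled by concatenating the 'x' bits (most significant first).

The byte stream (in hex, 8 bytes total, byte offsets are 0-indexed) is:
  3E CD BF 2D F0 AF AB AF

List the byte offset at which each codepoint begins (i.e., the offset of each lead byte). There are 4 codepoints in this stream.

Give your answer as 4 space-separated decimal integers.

Answer: 0 1 3 4

Derivation:
Byte[0]=3E: 1-byte ASCII. cp=U+003E
Byte[1]=CD: 2-byte lead, need 1 cont bytes. acc=0xD
Byte[2]=BF: continuation. acc=(acc<<6)|0x3F=0x37F
Completed: cp=U+037F (starts at byte 1)
Byte[3]=2D: 1-byte ASCII. cp=U+002D
Byte[4]=F0: 4-byte lead, need 3 cont bytes. acc=0x0
Byte[5]=AF: continuation. acc=(acc<<6)|0x2F=0x2F
Byte[6]=AB: continuation. acc=(acc<<6)|0x2B=0xBEB
Byte[7]=AF: continuation. acc=(acc<<6)|0x2F=0x2FAEF
Completed: cp=U+2FAEF (starts at byte 4)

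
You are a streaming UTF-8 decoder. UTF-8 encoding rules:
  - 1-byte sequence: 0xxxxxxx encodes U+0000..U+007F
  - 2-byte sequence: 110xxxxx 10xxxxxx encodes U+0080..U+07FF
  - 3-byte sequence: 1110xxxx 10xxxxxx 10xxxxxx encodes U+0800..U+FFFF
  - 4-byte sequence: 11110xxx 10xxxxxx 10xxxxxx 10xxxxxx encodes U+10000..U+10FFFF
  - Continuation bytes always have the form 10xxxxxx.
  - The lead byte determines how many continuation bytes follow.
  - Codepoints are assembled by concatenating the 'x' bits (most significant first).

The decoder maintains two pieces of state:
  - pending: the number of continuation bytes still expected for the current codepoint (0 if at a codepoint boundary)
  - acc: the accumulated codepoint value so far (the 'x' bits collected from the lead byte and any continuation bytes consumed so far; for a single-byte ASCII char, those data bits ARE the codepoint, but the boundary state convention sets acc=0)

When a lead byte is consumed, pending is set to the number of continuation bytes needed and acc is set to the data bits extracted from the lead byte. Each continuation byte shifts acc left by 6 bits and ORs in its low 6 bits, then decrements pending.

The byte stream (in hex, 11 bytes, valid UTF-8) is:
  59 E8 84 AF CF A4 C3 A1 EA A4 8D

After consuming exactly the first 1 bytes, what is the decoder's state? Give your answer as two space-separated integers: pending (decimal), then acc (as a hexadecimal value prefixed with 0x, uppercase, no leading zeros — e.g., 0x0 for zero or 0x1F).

Byte[0]=59: 1-byte. pending=0, acc=0x0

Answer: 0 0x0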